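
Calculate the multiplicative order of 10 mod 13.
Powers of 10 mod 13: 10^1≡10, 10^2≡9, 10^3≡12, 10^4≡3, 10^5≡4, 10^6≡1. Order = 6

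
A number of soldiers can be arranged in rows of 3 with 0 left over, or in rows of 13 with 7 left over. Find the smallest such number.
M = 3 × 13 = 39. M₁ = 13, y₁ ≡ 1 (mod 3). M₂ = 3, y₂ ≡ 9 (mod 13). y = 0×13×1 + 7×3×9 ≡ 33 (mod 39). The smallest positive such number is 33.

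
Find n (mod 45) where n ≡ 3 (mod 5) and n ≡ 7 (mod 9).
M = 5 × 9 = 45. M₁ = 9, y₁ ≡ 4 (mod 5). M₂ = 5, y₂ ≡ 2 (mod 9). n = 3×9×4 + 7×5×2 ≡ 43 (mod 45)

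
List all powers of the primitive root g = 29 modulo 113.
g^1, g^2, ..., g^{112} mod 113: {29, 50, 94, 14, 67, 22, 73, 83, 34, 82, 5, 32, 24, 18, 70, 109, 110, 26, 76, 57, 71, 25, 47, 7, 90, 11, 93, 98, 17, 41, 59, 16, 12, 9, 35, 111, 55, 13, 38, 85, 92, 69, 80, 60, 45, 62, 103, 49, 65, 77, 86, 8, 6, 61, 74, 112, 84, 63, 19, 99, 46, 91, 40, 30, 79, 31, 108, 81, 89, 95, 43, 4, 3, 87, 37, 56, 42, 88, 66, 106, 23, 102, 20, 15, 96, 72, 54, 97, 101, 104, 78, 2, 58, 100, 75, 28, 21, 44, 33, 53, 68, 51, 10, 64, 48, 36, 27, 105, 107, 52, 39, 1}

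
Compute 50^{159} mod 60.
20

Using successive squaring:
Binary expansion of 159: 10011111
Powers of 50 mod 60 (each is the square of the previous):
  50^1 ≡ 50 (mod 60)
  50^2 ≡ 50² = 2500 ≡ 40 (mod 60)
  50^4 ≡ 40² = 1600 ≡ 40 (mod 60)
  50^8 ≡ 40² = 1600 ≡ 40 (mod 60)
  50^16 ≡ 40² = 1600 ≡ 40 (mod 60)
  50^32 ≡ 40² = 1600 ≡ 40 (mod 60)
  50^64 ≡ 40² = 1600 ≡ 40 (mod 60)
  50^128 ≡ 40² = 1600 ≡ 40 (mod 60)
159 = 128 + 16 + 8 + 4 + 2 + 1, so 50^159 = 50^128 × 50^16 × 50^8 × 50^4 × 50^2 × 50^1 ≡ 40 × 40 × 40 × 40 × 40 × 50 (mod 60)
Multiplying step by step:
  40 × 40 = 1600 ≡ 40 (mod 60)
  40 × 40 = 1600 ≡ 40 (mod 60)
  40 × 40 = 1600 ≡ 40 (mod 60)
  40 × 40 = 1600 ≡ 40 (mod 60)
  40 × 50 = 2000 ≡ 20 (mod 60)
Result: 50^159 ≡ 20 (mod 60)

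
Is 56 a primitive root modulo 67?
No

To verify, check if 56^(66/q) ≢ 1 (mod 67) for each prime divisor q of 66
Divisors of 66 = 66: [1, 2, 3, 6, 11, 22, 33, 66]
  56^(66/11) = 56^6 ≡ 14 (mod 67)
  56^(66/2) = 56^33 ≡ 1 (mod 67)
  56^(66/3) = 56^22 ≡ 29 (mod 67)
Conclusion: 56 is not a primitive root modulo 67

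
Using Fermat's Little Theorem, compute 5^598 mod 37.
By Fermat: 5^{36} ≡ 1 (mod 37). 598 ≡ 22 (mod 36). So 5^{598} ≡ 5^{22} ≡ 4 (mod 37)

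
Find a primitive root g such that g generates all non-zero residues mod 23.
p - 1 = 22 has prime divisors 2, 11. h is a primitive root mod 23 iff h^(22/q) ≢ 1 (mod 23) for each such q.
h = 2: 2^11 ≡ 1, 2^2 ≡ 4 (mod 23); 2^11 ≡ 1, so not a primitive root.
h = 3: 3^11 ≡ 1, 3^2 ≡ 9 (mod 23); 3^11 ≡ 1, so not a primitive root.
h = 4: 4^11 ≡ 1, 4^2 ≡ 16 (mod 23); 4^11 ≡ 1, so not a primitive root.
h = 5: 5^11 ≡ 22, 5^2 ≡ 2 (mod 23); none is 1, so 5 has order 22 and is a primitive root.
The smallest primitive root mod 23 is g = 5.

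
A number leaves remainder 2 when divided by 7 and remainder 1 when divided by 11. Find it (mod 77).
M = 7 × 11 = 77. M₁ = 11, y₁ ≡ 2 (mod 7). M₂ = 7, y₂ ≡ 8 (mod 11). m = 2×11×2 + 1×7×8 ≡ 23 (mod 77)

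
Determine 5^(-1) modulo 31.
5^(-1) ≡ 25 (mod 31). Verification: 5 × 25 = 125 ≡ 1 (mod 31)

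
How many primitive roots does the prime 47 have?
Number of primitive roots mod 47 = φ(46) = 22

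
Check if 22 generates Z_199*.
p - 1 = 198 has prime divisors 2, 3, 11. Check 22^(198/q) mod 199 for each: 22^(198/2) = 22^99 ≡ 198, 22^(198/3) = 22^66 ≡ 106, 22^(198/11) = 22^18 ≡ 114 (mod 199). None of these is 1, so 22 has order 198 = φ(199), so it is a primitive root mod 199.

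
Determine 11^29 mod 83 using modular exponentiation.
Using repeated squaring. 29 = 16 + 8 + 4 + 1 (binary 11101). Repeated squaring mod 83: 11^1 ≡ 11; 11^2 ≡ 11² = 121 ≡ 38; 11^4 ≡ 38² = 1444 ≡ 33; 11^8 ≡ 33² = 1089 ≡ 10; 11^16 ≡ 10² = 100 ≡ 17. Multiply: 11^29 = 11^16 × 11^8 × 11^4 × 11^1 ≡ 17 × 10 × 33 × 11 (mod 83): 17 × 10 = 170 ≡ 4; 4 × 33 = 132 ≡ 49; 49 × 11 = 539 ≡ 41. So 11^29 ≡ 41 (mod 83).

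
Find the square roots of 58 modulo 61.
The square roots of 58 mod 61 are 34 and 27. Verify: 34² = 1156 ≡ 58 (mod 61)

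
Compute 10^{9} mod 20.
0

Using successive squaring:
Binary expansion of 9: 1001
Powers of 10 mod 20 (each is the square of the previous):
  10^1 ≡ 10 (mod 20)
  10^2 ≡ 10² = 100 ≡ 0 (mod 20)
  10^4 ≡ 0² = 0 ≡ 0 (mod 20)
  10^8 ≡ 0² = 0 ≡ 0 (mod 20)
9 = 8 + 1, so 10^9 = 10^8 × 10^1 ≡ 0 × 10 (mod 20)
Multiplying step by step:
  0 × 10 = 0 ≡ 0 (mod 20)
Result: 10^9 ≡ 0 (mod 20)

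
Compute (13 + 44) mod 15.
12

(13 + 44) = 57
57 mod 15 = 12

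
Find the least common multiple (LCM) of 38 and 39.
1482

First find GCD(38, 39) using the Euclidean algorithm:
38 = 0 × 39 + 38
39 = 1 × 38 + 1
38 = 38 × 1 + 0
GCD(38, 39) = 1

LCM formula: LCM(a, b) = (a × b) / GCD(a, b)
LCM(38, 39) = (38 × 39) / 1
LCM(38, 39) = 1482 / 1
LCM(38, 39) = 1482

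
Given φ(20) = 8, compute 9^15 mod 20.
By Euler: 9^{8} ≡ 1 (mod 20) since gcd(9, 20) = 1. 15 = 1×8 + 7. So 9^{15} ≡ 9^{7} ≡ 9 (mod 20)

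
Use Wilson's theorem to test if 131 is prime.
(130)! mod 131 = 130. Since 130 ≡ -1 (mod 131), 131 is prime.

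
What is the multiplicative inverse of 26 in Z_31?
6

Using Extended Euclidean Algorithm:
gcd(26, 31) = 1
Bezout coefficients: 26 × 6 + 31 × -5 = 1
So 26 × 6 ≡ 1 (mod 31)
The inverse is 6 mod 31 = 6
Verification: 26 × 6 = 156 = 5 × 31 + 1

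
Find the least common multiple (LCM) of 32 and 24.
96

First find GCD(32, 24) using the Euclidean algorithm:
32 = 1 × 24 + 8
24 = 3 × 8 + 0
GCD(32, 24) = 8

LCM formula: LCM(a, b) = (a × b) / GCD(a, b)
LCM(32, 24) = (32 × 24) / 8
LCM(32, 24) = 768 / 8
LCM(32, 24) = 96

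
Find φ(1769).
1680

Prime factorization: 1769 = 29 × 61
Using the formula φ(n) = n × Π(1 - 1/p) for each prime factor p:
φ(1769) = 1769 × (1 - 1/29) × (1 - 1/61)
φ(1769) = 1680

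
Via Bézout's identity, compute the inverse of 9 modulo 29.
Extended GCD: 9(13) + 29(-4) = 1. So 9^(-1) ≡ 13 ≡ 13 (mod 29). Verify: 9 × 13 = 117 ≡ 1 (mod 29)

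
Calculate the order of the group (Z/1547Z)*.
1152

Prime factorization: 1547 = 7 × 13 × 17
Using the formula φ(n) = n × Π(1 - 1/p) for each prime factor p:
φ(1547) = 1547 × (1 - 1/7) × (1 - 1/13) × (1 - 1/17)
φ(1547) = 1152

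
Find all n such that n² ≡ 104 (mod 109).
The square roots of 104 mod 109 are 39 and 70. Verify: 39² = 1521 ≡ 104 (mod 109)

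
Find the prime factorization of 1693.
1693

Divide by primes starting from smallest:
1693 ÷ 1693 = 1

1693 = 1693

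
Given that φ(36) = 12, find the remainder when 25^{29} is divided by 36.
By Euler: 25^{12} ≡ 1 (mod 36) since gcd(25, 36) = 1. 29 = 2×12 + 5. So 25^{29} ≡ 25^{5} ≡ 13 (mod 36)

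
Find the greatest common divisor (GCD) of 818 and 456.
2

Using the Euclidean algorithm:
818 = 1 × 456 + 362
456 = 1 × 362 + 94
362 = 3 × 94 + 80
94 = 1 × 80 + 14
80 = 5 × 14 + 10
14 = 1 × 10 + 4
10 = 2 × 4 + 2
4 = 2 × 2 + 0

GCD(818, 456) = 2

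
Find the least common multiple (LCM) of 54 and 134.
3618

First find GCD(54, 134) using the Euclidean algorithm:
54 = 0 × 134 + 54
134 = 2 × 54 + 26
54 = 2 × 26 + 2
26 = 13 × 2 + 0
GCD(54, 134) = 2

LCM formula: LCM(a, b) = (a × b) / GCD(a, b)
LCM(54, 134) = (54 × 134) / 2
LCM(54, 134) = 7236 / 2
LCM(54, 134) = 3618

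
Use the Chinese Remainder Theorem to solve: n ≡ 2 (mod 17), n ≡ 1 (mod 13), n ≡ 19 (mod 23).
3147

Using the Chinese Remainder Theorem:
M = product of moduli = 5083
For equation 1: M_1 = 299, 299 ≡ 10 (mod 17), inverse of 299 mod 17 is 12 (check: 10 × 12 = 120 ≡ 1 (mod 17))
For equation 2: M_2 = 391, 391 ≡ 1 (mod 13), inverse of 391 mod 13 is 1 (check: 1 × 1 = 1 ≡ 1 (mod 13))
For equation 3: M_3 = 221, 221 ≡ 14 (mod 23), inverse of 221 mod 23 is 5 (check: 14 × 5 = 70 ≡ 1 (mod 23))
Combine: n ≡ Σ r_i×M_i×(M_i⁻¹ mod m_i) = 2×299×12 + 1×391×1 + 19×221×5 = 7176 + 391 + 20995 = 28562
28562 mod 5083 = 3147
n ≡ 3147 (mod 5083)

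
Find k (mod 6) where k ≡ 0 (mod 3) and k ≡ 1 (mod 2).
M = 3 × 2 = 6. M₁ = 2, y₁ ≡ 2 (mod 3). M₂ = 3, y₂ ≡ 1 (mod 2). k = 0×2×2 + 1×3×1 ≡ 3 (mod 6)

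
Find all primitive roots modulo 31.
Primitive roots mod 31: {3, 11, 12, 13, 17, 21, 22, 24}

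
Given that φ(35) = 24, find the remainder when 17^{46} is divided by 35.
By Euler: 17^{24} ≡ 1 (mod 35) since gcd(17, 35) = 1. 46 = 1×24 + 22. So 17^{46} ≡ 17^{22} ≡ 4 (mod 35)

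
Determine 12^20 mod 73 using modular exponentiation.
Using repeated squaring. 20 = 16 + 4 (binary 10100). Repeated squaring mod 73: 12^1 ≡ 12; 12^2 ≡ 12² = 144 ≡ 71; 12^4 ≡ 71² = 5041 ≡ 4; 12^8 ≡ 4² = 16 ≡ 16; 12^16 ≡ 16² = 256 ≡ 37. Multiply: 12^20 = 12^16 × 12^4 ≡ 37 × 4 (mod 73): 37 × 4 = 148 ≡ 2. So 12^20 ≡ 2 (mod 73).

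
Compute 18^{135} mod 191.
30

Using successive squaring:
Binary expansion of 135: 10000111
Powers of 18 mod 191 (each is the square of the previous):
  18^1 ≡ 18 (mod 191)
  18^2 ≡ 18² = 324 ≡ 133 (mod 191)
  18^4 ≡ 133² = 17689 ≡ 117 (mod 191)
  18^8 ≡ 117² = 13689 ≡ 128 (mod 191)
  18^16 ≡ 128² = 16384 ≡ 149 (mod 191)
  18^32 ≡ 149² = 22201 ≡ 45 (mod 191)
  18^64 ≡ 45² = 2025 ≡ 115 (mod 191)
  18^128 ≡ 115² = 13225 ≡ 46 (mod 191)
135 = 128 + 4 + 2 + 1, so 18^135 = 18^128 × 18^4 × 18^2 × 18^1 ≡ 46 × 117 × 133 × 18 (mod 191)
Multiplying step by step:
  46 × 117 = 5382 ≡ 34 (mod 191)
  34 × 133 = 4522 ≡ 129 (mod 191)
  129 × 18 = 2322 ≡ 30 (mod 191)
Result: 18^135 ≡ 30 (mod 191)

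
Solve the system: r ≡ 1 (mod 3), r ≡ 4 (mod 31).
M = 3 × 31 = 93. M₁ = 31, y₁ ≡ 1 (mod 3). M₂ = 3, y₂ ≡ 21 (mod 31). r = 1×31×1 + 4×3×21 ≡ 4 (mod 93)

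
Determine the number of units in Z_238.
96

Prime factorization: 238 = 2 × 7 × 17
Using the formula φ(n) = n × Π(1 - 1/p) for each prime factor p:
φ(238) = 238 × (1 - 1/2) × (1 - 1/7) × (1 - 1/17)
φ(238) = 96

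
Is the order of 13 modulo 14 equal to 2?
Yes, ord_14(13) = 2.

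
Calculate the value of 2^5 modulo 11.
5 = 4 + 1 (binary 101). Repeated squaring mod 11: 2^1 ≡ 2; 2^2 ≡ 2² = 4 ≡ 4; 2^4 ≡ 4² = 16 ≡ 5. Multiply: 2^5 = 2^4 × 2^1 ≡ 5 × 2 (mod 11): 5 × 2 = 10 ≡ 10. So 2^5 ≡ 10 (mod 11).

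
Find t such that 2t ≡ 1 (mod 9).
5

Since gcd(2, 9) = 1 divides 1, a solution exists.
Multiply both sides by the inverse of 2 mod 9:
  2^(-1) mod 9 = 5
  x ≡ 5 × 1 ≡ 5 ≡ 5 (mod 9)
Verification: 2 × 5 = 10 = 1 × 9 + 1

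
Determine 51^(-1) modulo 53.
51^(-1) ≡ 26 (mod 53). Verification: 51 × 26 = 1326 ≡ 1 (mod 53)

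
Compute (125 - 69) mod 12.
8

(125 - 69) = 56
56 mod 12 = 8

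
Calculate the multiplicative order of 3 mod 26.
Powers of 3 mod 26: 3^1≡3, 3^2≡9, 3^3≡1. Order = 3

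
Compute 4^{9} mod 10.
4

Using successive squaring:
Binary expansion of 9: 1001
Powers of 4 mod 10 (each is the square of the previous):
  4^1 ≡ 4 (mod 10)
  4^2 ≡ 4² = 16 ≡ 6 (mod 10)
  4^4 ≡ 6² = 36 ≡ 6 (mod 10)
  4^8 ≡ 6² = 36 ≡ 6 (mod 10)
9 = 8 + 1, so 4^9 = 4^8 × 4^1 ≡ 6 × 4 (mod 10)
Multiplying step by step:
  6 × 4 = 24 ≡ 4 (mod 10)
Result: 4^9 ≡ 4 (mod 10)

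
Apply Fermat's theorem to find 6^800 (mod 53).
By Fermat: 6^{52} ≡ 1 (mod 53). 800 ≡ 20 (mod 52). So 6^{800} ≡ 6^{20} ≡ 10 (mod 53)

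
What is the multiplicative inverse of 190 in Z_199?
190^(-1) ≡ 22 (mod 199). Verification: 190 × 22 = 4180 ≡ 1 (mod 199)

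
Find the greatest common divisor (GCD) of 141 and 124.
1

Using the Euclidean algorithm:
141 = 1 × 124 + 17
124 = 7 × 17 + 5
17 = 3 × 5 + 2
5 = 2 × 2 + 1
2 = 2 × 1 + 0

GCD(141, 124) = 1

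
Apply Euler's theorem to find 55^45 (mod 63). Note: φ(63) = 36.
By Euler: 55^{36} ≡ 1 (mod 63) since gcd(55, 63) = 1. 45 = 1×36 + 9. So 55^{45} ≡ 55^{9} ≡ 55 (mod 63)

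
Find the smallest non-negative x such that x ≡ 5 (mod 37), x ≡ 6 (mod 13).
227

Using the Chinese Remainder Theorem:
M = product of moduli = 481
For equation 1: M_1 = 13, 13 ≡ 13 (mod 37), inverse of 13 mod 37 is 20 (check: 13 × 20 = 260 ≡ 1 (mod 37))
For equation 2: M_2 = 37, 37 ≡ 11 (mod 13), inverse of 37 mod 13 is 6 (check: 11 × 6 = 66 ≡ 1 (mod 13))
Combine: x ≡ Σ r_i×M_i×(M_i⁻¹ mod m_i) = 5×13×20 + 6×37×6 = 1300 + 1332 = 2632
2632 mod 481 = 227
x ≡ 227 (mod 481)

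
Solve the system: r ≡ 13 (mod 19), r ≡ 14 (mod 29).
M = 19 × 29 = 551. M₁ = 29, y₁ ≡ 2 (mod 19). M₂ = 19, y₂ ≡ 26 (mod 29). r = 13×29×2 + 14×19×26 ≡ 507 (mod 551)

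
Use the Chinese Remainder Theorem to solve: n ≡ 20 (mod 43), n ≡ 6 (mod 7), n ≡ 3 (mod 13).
3331

Using the Chinese Remainder Theorem:
M = product of moduli = 3913
For equation 1: M_1 = 91, 91 ≡ 5 (mod 43), inverse of 91 mod 43 is 26 (check: 5 × 26 = 130 ≡ 1 (mod 43))
For equation 2: M_2 = 559, 559 ≡ 6 (mod 7), inverse of 559 mod 7 is 6 (check: 6 × 6 = 36 ≡ 1 (mod 7))
For equation 3: M_3 = 301, 301 ≡ 2 (mod 13), inverse of 301 mod 13 is 7 (check: 2 × 7 = 14 ≡ 1 (mod 13))
Combine: n ≡ Σ r_i×M_i×(M_i⁻¹ mod m_i) = 20×91×26 + 6×559×6 + 3×301×7 = 47320 + 20124 + 6321 = 73765
73765 mod 3913 = 3331
n ≡ 3331 (mod 3913)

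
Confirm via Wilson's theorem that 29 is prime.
(28)! mod 29 = 28. Since this equals -1 (mod 29), Wilson confirms 29 is prime.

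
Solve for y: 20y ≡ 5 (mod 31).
8

Since gcd(20, 31) = 1 divides 5, a solution exists.
Multiply both sides by the inverse of 20 mod 31:
  20^(-1) mod 31 = 14
  x ≡ 14 × 5 ≡ 70 ≡ 8 (mod 31)
Verification: 20 × 8 = 160 = 5 × 31 + 5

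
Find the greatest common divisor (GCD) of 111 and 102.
3

Using the Euclidean algorithm:
111 = 1 × 102 + 9
102 = 11 × 9 + 3
9 = 3 × 3 + 0

GCD(111, 102) = 3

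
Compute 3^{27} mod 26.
1

Using successive squaring:
Binary expansion of 27: 11011
Powers of 3 mod 26 (each is the square of the previous):
  3^1 ≡ 3 (mod 26)
  3^2 ≡ 3² = 9 ≡ 9 (mod 26)
  3^4 ≡ 9² = 81 ≡ 3 (mod 26)
  3^8 ≡ 3² = 9 ≡ 9 (mod 26)
  3^16 ≡ 9² = 81 ≡ 3 (mod 26)
27 = 16 + 8 + 2 + 1, so 3^27 = 3^16 × 3^8 × 3^2 × 3^1 ≡ 3 × 9 × 9 × 3 (mod 26)
Multiplying step by step:
  3 × 9 = 27 ≡ 1 (mod 26)
  1 × 9 = 9 ≡ 9 (mod 26)
  9 × 3 = 27 ≡ 1 (mod 26)
Result: 3^27 ≡ 1 (mod 26)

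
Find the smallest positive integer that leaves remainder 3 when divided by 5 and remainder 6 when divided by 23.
M = 5 × 23 = 115. M₁ = 23, y₁ ≡ 2 (mod 5). M₂ = 5, y₂ ≡ 14 (mod 23). z = 3×23×2 + 6×5×14 ≡ 98 (mod 115). The smallest positive such number is 98.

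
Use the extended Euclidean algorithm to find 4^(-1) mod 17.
Extended GCD: 4(-4) + 17(1) = 1. So 4^(-1) ≡ 13 ≡ 13 (mod 17). Verify: 4 × 13 = 52 ≡ 1 (mod 17)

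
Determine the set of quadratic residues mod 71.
QRs mod 71: {1, 2, 3, 4, 5, 6, 8, 9, 10, 12, 15, 16, 18, 19, 20, 24, 25, 27, 29, 30, 32, 36, 37, 38, 40, 43, 45, 48, 49, 50, 54, 57, 58, 60, 64}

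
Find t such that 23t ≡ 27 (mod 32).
29

Since gcd(23, 32) = 1 divides 27, a solution exists.
Multiply both sides by the inverse of 23 mod 32:
  23^(-1) mod 32 = 7
  x ≡ 7 × 27 ≡ 189 ≡ 29 (mod 32)
Verification: 23 × 29 = 667 = 20 × 32 + 27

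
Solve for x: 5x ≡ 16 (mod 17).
10

Since gcd(5, 17) = 1 divides 16, a solution exists.
Multiply both sides by the inverse of 5 mod 17:
  5^(-1) mod 17 = 7
  x ≡ 7 × 16 ≡ 112 ≡ 10 (mod 17)
Verification: 5 × 10 = 50 = 2 × 17 + 16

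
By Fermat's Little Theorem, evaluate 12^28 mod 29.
By Fermat's Little Theorem, 12^{28} ≡ 1 (mod 29) since 29 is prime and gcd(12, 29) = 1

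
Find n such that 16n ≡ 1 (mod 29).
16^(-1) ≡ 20 (mod 29). Verification: 16 × 20 = 320 ≡ 1 (mod 29)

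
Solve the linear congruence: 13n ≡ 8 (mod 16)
8

Since gcd(13, 16) = 1 divides 8, a solution exists.
Multiply both sides by the inverse of 13 mod 16:
  13^(-1) mod 16 = 5
  x ≡ 5 × 8 ≡ 40 ≡ 8 (mod 16)
Verification: 13 × 8 = 104 = 6 × 16 + 8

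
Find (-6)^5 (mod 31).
(-6) ≡ 25 (mod 31). 5 = 4 + 1 (binary 101). Repeated squaring mod 31: 25^1 ≡ 25; 25^2 ≡ 25² = 625 ≡ 5; 25^4 ≡ 5² = 25 ≡ 25. Multiply: (-6)^5 ≡ 25^4 × 25^1 ≡ 25 × 25 (mod 31): 25 × 25 = 625 ≡ 5. So (-6)^5 ≡ 5 (mod 31).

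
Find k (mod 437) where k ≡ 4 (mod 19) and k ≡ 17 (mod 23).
M = 19 × 23 = 437. M₁ = 23, y₁ ≡ 5 (mod 19). M₂ = 19, y₂ ≡ 17 (mod 23). k = 4×23×5 + 17×19×17 ≡ 270 (mod 437)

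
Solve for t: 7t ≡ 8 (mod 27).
5

Since gcd(7, 27) = 1 divides 8, a solution exists.
Multiply both sides by the inverse of 7 mod 27:
  7^(-1) mod 27 = 4
  x ≡ 4 × 8 ≡ 32 ≡ 5 (mod 27)
Verification: 7 × 5 = 35 = 1 × 27 + 8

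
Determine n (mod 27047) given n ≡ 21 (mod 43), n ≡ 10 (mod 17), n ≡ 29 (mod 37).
2730

Using the Chinese Remainder Theorem:
M = product of moduli = 27047
For equation 1: M_1 = 629, 629 ≡ 27 (mod 43), inverse of 629 mod 43 is 8 (check: 27 × 8 = 216 ≡ 1 (mod 43))
For equation 2: M_2 = 1591, 1591 ≡ 10 (mod 17), inverse of 1591 mod 17 is 12 (check: 10 × 12 = 120 ≡ 1 (mod 17))
For equation 3: M_3 = 731, 731 ≡ 28 (mod 37), inverse of 731 mod 37 is 4 (check: 28 × 4 = 112 ≡ 1 (mod 37))
Combine: n ≡ Σ r_i×M_i×(M_i⁻¹ mod m_i) = 21×629×8 + 10×1591×12 + 29×731×4 = 105672 + 190920 + 84796 = 381388
381388 mod 27047 = 2730
n ≡ 2730 (mod 27047)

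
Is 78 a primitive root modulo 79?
No

To verify, check if 78^(78/q) ≢ 1 (mod 79) for each prime divisor q of 78
Divisors of 78 = 78: [1, 2, 3, 6, 13, 26, 39, 78]
  78^(78/2) = 78^39 ≡ 78 (mod 79)
  78^(78/3) = 78^26 ≡ 1 (mod 79)
  78^(78/13) = 78^6 ≡ 1 (mod 79)
Conclusion: 78 is not a primitive root modulo 79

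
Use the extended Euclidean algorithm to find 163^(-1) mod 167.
Extended GCD: 163(-42) + 167(41) = 1. So 163^(-1) ≡ 125 ≡ 125 (mod 167). Verify: 163 × 125 = 20375 ≡ 1 (mod 167)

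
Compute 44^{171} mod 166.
30

Using successive squaring:
Binary expansion of 171: 10101011
Powers of 44 mod 166 (each is the square of the previous):
  44^1 ≡ 44 (mod 166)
  44^2 ≡ 44² = 1936 ≡ 110 (mod 166)
  44^4 ≡ 110² = 12100 ≡ 148 (mod 166)
  44^8 ≡ 148² = 21904 ≡ 158 (mod 166)
  44^16 ≡ 158² = 24964 ≡ 64 (mod 166)
  44^32 ≡ 64² = 4096 ≡ 112 (mod 166)
  44^64 ≡ 112² = 12544 ≡ 94 (mod 166)
  44^128 ≡ 94² = 8836 ≡ 38 (mod 166)
171 = 128 + 32 + 8 + 2 + 1, so 44^171 = 44^128 × 44^32 × 44^8 × 44^2 × 44^1 ≡ 38 × 112 × 158 × 110 × 44 (mod 166)
Multiplying step by step:
  38 × 112 = 4256 ≡ 106 (mod 166)
  106 × 158 = 16748 ≡ 148 (mod 166)
  148 × 110 = 16280 ≡ 12 (mod 166)
  12 × 44 = 528 ≡ 30 (mod 166)
Result: 44^171 ≡ 30 (mod 166)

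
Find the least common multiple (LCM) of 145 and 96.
13920

First find GCD(145, 96) using the Euclidean algorithm:
145 = 1 × 96 + 49
96 = 1 × 49 + 47
49 = 1 × 47 + 2
47 = 23 × 2 + 1
2 = 2 × 1 + 0
GCD(145, 96) = 1

LCM formula: LCM(a, b) = (a × b) / GCD(a, b)
LCM(145, 96) = (145 × 96) / 1
LCM(145, 96) = 13920 / 1
LCM(145, 96) = 13920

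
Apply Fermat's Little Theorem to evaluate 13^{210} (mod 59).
48

By Fermat's Little Theorem, a^(p-1) ≡ 1 (mod p) for prime p and gcd(a, p) = 1
Here p = 59, so 13^58 ≡ 1 (mod 59)
We can reduce the exponent: 210 mod 58 = 36
So 13^210 ≡ 13^36 (mod 59)
Computing: 13^36 mod 59 = 48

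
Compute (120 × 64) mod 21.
15

(120 × 64) = 7680
7680 mod 21 = 15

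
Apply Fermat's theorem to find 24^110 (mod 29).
By Fermat: 24^{28} ≡ 1 (mod 29). 110 = 3×28 + 26. So 24^{110} ≡ 24^{26} ≡ 7 (mod 29)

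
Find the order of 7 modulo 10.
Powers of 7 mod 10: 7^1≡7, 7^2≡9, 7^3≡3, 7^4≡1. Order = 4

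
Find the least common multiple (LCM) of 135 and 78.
3510

First find GCD(135, 78) using the Euclidean algorithm:
135 = 1 × 78 + 57
78 = 1 × 57 + 21
57 = 2 × 21 + 15
21 = 1 × 15 + 6
15 = 2 × 6 + 3
6 = 2 × 3 + 0
GCD(135, 78) = 3

LCM formula: LCM(a, b) = (a × b) / GCD(a, b)
LCM(135, 78) = (135 × 78) / 3
LCM(135, 78) = 10530 / 3
LCM(135, 78) = 3510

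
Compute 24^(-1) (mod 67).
24^(-1) ≡ 14 (mod 67). Verification: 24 × 14 = 336 ≡ 1 (mod 67)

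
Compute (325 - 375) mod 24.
22

(325 - 375) = -50
-50 mod 24 = 22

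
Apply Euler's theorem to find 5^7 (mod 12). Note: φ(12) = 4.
By Euler: 5^{4} ≡ 1 (mod 12) since gcd(5, 12) = 1. 7 = 1×4 + 3. So 5^{7} ≡ 5^{3} ≡ 5 (mod 12)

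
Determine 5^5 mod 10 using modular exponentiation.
5 = 4 + 1 (binary 101). Repeated squaring mod 10: 5^1 ≡ 5; 5^2 ≡ 5² = 25 ≡ 5; 5^4 ≡ 5² = 25 ≡ 5. Multiply: 5^5 = 5^4 × 5^1 ≡ 5 × 5 (mod 10): 5 × 5 = 25 ≡ 5. So 5^5 ≡ 5 (mod 10).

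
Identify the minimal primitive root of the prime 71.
p - 1 = 70 has prime divisors 2, 5, 7. h is a primitive root mod 71 iff h^(70/q) ≢ 1 (mod 71) for each such q.
h = 2: 2^35 ≡ 1, 2^14 ≡ 54, 2^10 ≡ 30 (mod 71); 2^35 ≡ 1, so not a primitive root.
h = 3: 3^35 ≡ 1, 3^14 ≡ 54, 3^10 ≡ 48 (mod 71); 3^35 ≡ 1, so not a primitive root.
h = 4: 4^35 ≡ 1, 4^14 ≡ 5, 4^10 ≡ 48 (mod 71); 4^35 ≡ 1, so not a primitive root.
h = 5: 5^35 ≡ 1, 5^14 ≡ 57, 5^10 ≡ 1 (mod 71); 5^35 ≡ 1, so not a primitive root.
h = 6: 6^35 ≡ 1, 6^14 ≡ 5, 6^10 ≡ 20 (mod 71); 6^35 ≡ 1, so not a primitive root.
h = 7: 7^35 ≡ 70, 7^14 ≡ 54, 7^10 ≡ 45 (mod 71); none is 1, so 7 has order 70 and is a primitive root.
The smallest primitive root mod 71 is g = 7.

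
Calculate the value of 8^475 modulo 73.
Using Fermat: 8^{72} ≡ 1 (mod 73). 475 ≡ 43 (mod 72). So 8^{475} ≡ 8^{43} ≡ 8 (mod 73)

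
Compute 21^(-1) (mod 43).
21^(-1) ≡ 41 (mod 43). Verification: 21 × 41 = 861 ≡ 1 (mod 43)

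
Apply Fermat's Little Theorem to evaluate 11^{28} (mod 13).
3

By Fermat's Little Theorem, a^(p-1) ≡ 1 (mod p) for prime p and gcd(a, p) = 1
Here p = 13, so 11^12 ≡ 1 (mod 13)
We can reduce the exponent: 28 mod 12 = 4
So 11^28 ≡ 11^4 (mod 13)
Computing: 11^4 mod 13 = 3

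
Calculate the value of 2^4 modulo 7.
4 = 4 (binary 100). Repeated squaring mod 7: 2^1 ≡ 2; 2^2 ≡ 2² = 4 ≡ 4; 2^4 ≡ 4² = 16 ≡ 2. So 2^4 ≡ 2 (mod 7).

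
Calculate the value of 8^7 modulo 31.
7 = 4 + 2 + 1 (binary 111). Repeated squaring mod 31: 8^1 ≡ 8; 8^2 ≡ 8² = 64 ≡ 2; 8^4 ≡ 2² = 4 ≡ 4. Multiply: 8^7 = 8^4 × 8^2 × 8^1 ≡ 4 × 2 × 8 (mod 31): 4 × 2 = 8 ≡ 8; 8 × 8 = 64 ≡ 2. So 8^7 ≡ 2 (mod 31).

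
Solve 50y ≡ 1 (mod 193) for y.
50^(-1) ≡ 166 (mod 193). Verification: 50 × 166 = 8300 ≡ 1 (mod 193)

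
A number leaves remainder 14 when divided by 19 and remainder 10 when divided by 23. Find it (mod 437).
M = 19 × 23 = 437. M₁ = 23, y₁ ≡ 5 (mod 19). M₂ = 19, y₂ ≡ 17 (mod 23). r = 14×23×5 + 10×19×17 ≡ 33 (mod 437)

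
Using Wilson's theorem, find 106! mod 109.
(108)! = (106)! × (107) × (108) ≡ -1 (mod 109). So (106)! ≡ -1 × [(108)(107)]^(-1) ≡ 54 (mod 109)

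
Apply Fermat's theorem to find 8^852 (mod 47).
By Fermat: 8^{46} ≡ 1 (mod 47). 852 ≡ 24 (mod 46). So 8^{852} ≡ 8^{24} ≡ 8 (mod 47)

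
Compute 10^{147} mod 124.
4

Using successive squaring:
Binary expansion of 147: 10010011
Powers of 10 mod 124 (each is the square of the previous):
  10^1 ≡ 10 (mod 124)
  10^2 ≡ 10² = 100 ≡ 100 (mod 124)
  10^4 ≡ 100² = 10000 ≡ 80 (mod 124)
  10^8 ≡ 80² = 6400 ≡ 76 (mod 124)
  10^16 ≡ 76² = 5776 ≡ 72 (mod 124)
  10^32 ≡ 72² = 5184 ≡ 100 (mod 124)
  10^64 ≡ 100² = 10000 ≡ 80 (mod 124)
  10^128 ≡ 80² = 6400 ≡ 76 (mod 124)
147 = 128 + 16 + 2 + 1, so 10^147 = 10^128 × 10^16 × 10^2 × 10^1 ≡ 76 × 72 × 100 × 10 (mod 124)
Multiplying step by step:
  76 × 72 = 5472 ≡ 16 (mod 124)
  16 × 100 = 1600 ≡ 112 (mod 124)
  112 × 10 = 1120 ≡ 4 (mod 124)
Result: 10^147 ≡ 4 (mod 124)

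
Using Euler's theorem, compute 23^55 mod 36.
By Euler: 23^{12} ≡ 1 (mod 36) since gcd(23, 36) = 1. 55 = 4×12 + 7. So 23^{55} ≡ 23^{7} ≡ 23 (mod 36)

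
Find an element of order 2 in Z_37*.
36 has order 2 mod 37 since 36^{2} ≡ 1 (mod 37) and no smaller power works.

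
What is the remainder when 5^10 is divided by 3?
5 ≡ 2 (mod 3). 10 = 8 + 2 (binary 1010). Repeated squaring mod 3: 2^1 ≡ 2; 2^2 ≡ 2² = 4 ≡ 1; 2^4 ≡ 1² = 1 ≡ 1; 2^8 ≡ 1² = 1 ≡ 1. Multiply: 5^10 ≡ 2^8 × 2^2 ≡ 1 × 1 (mod 3): 1 × 1 = 1 ≡ 1. So 5^10 ≡ 1 (mod 3).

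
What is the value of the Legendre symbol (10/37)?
(10/37) = 10^{18} mod 37 = 1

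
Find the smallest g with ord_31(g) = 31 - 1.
p - 1 = 30 has prime divisors 2, 3, 5. h is a primitive root mod 31 iff h^(30/q) ≢ 1 (mod 31) for each such q.
h = 2: 2^15 ≡ 1, 2^10 ≡ 1, 2^6 ≡ 2 (mod 31); 2^15 ≡ 1, so not a primitive root.
h = 3: 3^15 ≡ 30, 3^10 ≡ 25, 3^6 ≡ 16 (mod 31); none is 1, so 3 has order 30 and is a primitive root.
The smallest primitive root mod 31 is g = 3.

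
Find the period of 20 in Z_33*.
Powers of 20 mod 33: 20^1≡20, 20^2≡4, 20^3≡14, 20^4≡16, 20^5≡23, 20^6≡31, 20^7≡26, 20^8≡25, 20^9≡5, 20^10≡1. Order = 10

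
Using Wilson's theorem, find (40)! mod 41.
By Wilson's theorem, (40)! ≡ -1 ≡ 40 (mod 41)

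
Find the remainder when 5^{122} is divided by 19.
By Fermat: 5^{18} ≡ 1 (mod 19). 122 = 6×18 + 14. So 5^{122} ≡ 5^{14} ≡ 9 (mod 19)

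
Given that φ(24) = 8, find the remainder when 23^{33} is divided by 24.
By Euler: 23^{8} ≡ 1 (mod 24) since gcd(23, 24) = 1. 33 = 4×8 + 1. So 23^{33} ≡ 23^{1} ≡ 23 (mod 24)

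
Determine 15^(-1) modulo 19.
15^(-1) ≡ 14 (mod 19). Verification: 15 × 14 = 210 ≡ 1 (mod 19)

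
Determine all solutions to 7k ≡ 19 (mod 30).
7

Since gcd(7, 30) = 1 divides 19, a solution exists.
Multiply both sides by the inverse of 7 mod 30:
  7^(-1) mod 30 = 13
  x ≡ 13 × 19 ≡ 247 ≡ 7 (mod 30)
Verification: 7 × 7 = 49 = 1 × 30 + 19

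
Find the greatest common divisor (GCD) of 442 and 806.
26

Using the Euclidean algorithm:
442 = 0 × 806 + 442
806 = 1 × 442 + 364
442 = 1 × 364 + 78
364 = 4 × 78 + 52
78 = 1 × 52 + 26
52 = 2 × 26 + 0

GCD(442, 806) = 26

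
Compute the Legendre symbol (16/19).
(16/19) = 16^{9} mod 19 = 1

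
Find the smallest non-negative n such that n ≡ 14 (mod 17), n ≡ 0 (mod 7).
14

Using the Chinese Remainder Theorem:
M = product of moduli = 119
For equation 1: M_1 = 7, 7 ≡ 7 (mod 17), inverse of 7 mod 17 is 5 (check: 7 × 5 = 35 ≡ 1 (mod 17))
For equation 2: M_2 = 17, 17 ≡ 3 (mod 7), inverse of 17 mod 7 is 5 (check: 3 × 5 = 15 ≡ 1 (mod 7))
Combine: n ≡ Σ r_i×M_i×(M_i⁻¹ mod m_i) = 14×7×5 + 0×17×5 = 490 + 0 = 490
490 mod 119 = 14
n ≡ 14 (mod 119)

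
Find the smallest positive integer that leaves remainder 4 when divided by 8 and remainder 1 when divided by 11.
M = 8 × 11 = 88. M₁ = 11, y₁ ≡ 3 (mod 8). M₂ = 8, y₂ ≡ 7 (mod 11). r = 4×11×3 + 1×8×7 ≡ 12 (mod 88). The smallest positive such number is 12.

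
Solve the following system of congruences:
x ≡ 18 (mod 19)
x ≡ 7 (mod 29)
94

Using the Chinese Remainder Theorem:
M = product of moduli = 551
For equation 1: M_1 = 29, 29 ≡ 10 (mod 19), inverse of 29 mod 19 is 2 (check: 10 × 2 = 20 ≡ 1 (mod 19))
For equation 2: M_2 = 19, 19 ≡ 19 (mod 29), inverse of 19 mod 29 is 26 (check: 19 × 26 = 494 ≡ 1 (mod 29))
Combine: x ≡ Σ r_i×M_i×(M_i⁻¹ mod m_i) = 18×29×2 + 7×19×26 = 1044 + 3458 = 4502
4502 mod 551 = 94
x ≡ 94 (mod 551)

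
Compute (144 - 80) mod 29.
6

(144 - 80) = 64
64 mod 29 = 6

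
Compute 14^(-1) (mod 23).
14^(-1) ≡ 5 (mod 23). Verification: 14 × 5 = 70 ≡ 1 (mod 23)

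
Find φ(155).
120

Prime factorization: 155 = 5 × 31
Using the formula φ(n) = n × Π(1 - 1/p) for each prime factor p:
φ(155) = 155 × (1 - 1/5) × (1 - 1/31)
φ(155) = 120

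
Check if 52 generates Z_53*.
p - 1 = 52 has prime divisors 2, 13. Check 52^(52/q) mod 53 for each: 52^(52/2) = 52^26 ≡ 1, 52^(52/13) = 52^4 ≡ 1 (mod 53). Since 52^26 ≡ 1 (mod 53), the order of 52 divides 26 (in fact the order is 2) ≠ 52, so it is not a primitive root.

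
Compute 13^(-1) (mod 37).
13^(-1) ≡ 20 (mod 37). Verification: 13 × 20 = 260 ≡ 1 (mod 37)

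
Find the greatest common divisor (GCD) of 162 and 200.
2

Using the Euclidean algorithm:
162 = 0 × 200 + 162
200 = 1 × 162 + 38
162 = 4 × 38 + 10
38 = 3 × 10 + 8
10 = 1 × 8 + 2
8 = 4 × 2 + 0

GCD(162, 200) = 2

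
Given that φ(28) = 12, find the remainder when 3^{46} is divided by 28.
By Euler: 3^{12} ≡ 1 (mod 28) since gcd(3, 28) = 1. 46 = 3×12 + 10. So 3^{46} ≡ 3^{10} ≡ 25 (mod 28)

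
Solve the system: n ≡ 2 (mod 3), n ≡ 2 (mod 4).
M = 3 × 4 = 12. M₁ = 4, y₁ ≡ 1 (mod 3). M₂ = 3, y₂ ≡ 3 (mod 4). n = 2×4×1 + 2×3×3 ≡ 2 (mod 12)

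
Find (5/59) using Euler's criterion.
(5/59) = 5^{29} mod 59 = 1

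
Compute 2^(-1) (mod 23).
2^(-1) ≡ 12 (mod 23). Verification: 2 × 12 = 24 ≡ 1 (mod 23)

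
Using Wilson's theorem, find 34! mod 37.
(36)! = (34)! × (35) × (36) ≡ -1 (mod 37). So (34)! ≡ -1 × [(36)(35)]^(-1) ≡ 18 (mod 37)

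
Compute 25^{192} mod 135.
100

Using successive squaring:
Binary expansion of 192: 11000000
Powers of 25 mod 135 (each is the square of the previous):
  25^1 ≡ 25 (mod 135)
  25^2 ≡ 25² = 625 ≡ 85 (mod 135)
  25^4 ≡ 85² = 7225 ≡ 70 (mod 135)
  25^8 ≡ 70² = 4900 ≡ 40 (mod 135)
  25^16 ≡ 40² = 1600 ≡ 115 (mod 135)
  25^32 ≡ 115² = 13225 ≡ 130 (mod 135)
  25^64 ≡ 130² = 16900 ≡ 25 (mod 135)
  25^128 ≡ 25² = 625 ≡ 85 (mod 135)
192 = 128 + 64, so 25^192 = 25^128 × 25^64 ≡ 85 × 25 (mod 135)
Multiplying step by step:
  85 × 25 = 2125 ≡ 100 (mod 135)
Result: 25^192 ≡ 100 (mod 135)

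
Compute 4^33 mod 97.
Using repeated squaring. 33 = 32 + 1 (binary 100001). Repeated squaring mod 97: 4^1 ≡ 4; 4^2 ≡ 4² = 16 ≡ 16; 4^4 ≡ 16² = 256 ≡ 62; 4^8 ≡ 62² = 3844 ≡ 61; 4^16 ≡ 61² = 3721 ≡ 35; 4^32 ≡ 35² = 1225 ≡ 61. Multiply: 4^33 = 4^32 × 4^1 ≡ 61 × 4 (mod 97): 61 × 4 = 244 ≡ 50. So 4^33 ≡ 50 (mod 97).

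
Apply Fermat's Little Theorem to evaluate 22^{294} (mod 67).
40

By Fermat's Little Theorem, a^(p-1) ≡ 1 (mod p) for prime p and gcd(a, p) = 1
Here p = 67, so 22^66 ≡ 1 (mod 67)
We can reduce the exponent: 294 mod 66 = 30
So 22^294 ≡ 22^30 (mod 67)
Computing: 22^30 mod 67 = 40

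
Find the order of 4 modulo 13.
Powers of 4 mod 13: 4^1≡4, 4^2≡3, 4^3≡12, 4^4≡9, 4^5≡10, 4^6≡1. Order = 6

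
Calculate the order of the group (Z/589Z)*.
540

Prime factorization: 589 = 19 × 31
Using the formula φ(n) = n × Π(1 - 1/p) for each prime factor p:
φ(589) = 589 × (1 - 1/19) × (1 - 1/31)
φ(589) = 540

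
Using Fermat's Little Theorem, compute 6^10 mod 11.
By Fermat's Little Theorem, 6^{10} ≡ 1 (mod 11) since 11 is prime and gcd(6, 11) = 1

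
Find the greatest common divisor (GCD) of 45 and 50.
5

Using the Euclidean algorithm:
45 = 0 × 50 + 45
50 = 1 × 45 + 5
45 = 9 × 5 + 0

GCD(45, 50) = 5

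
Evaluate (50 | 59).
(50/59) = 50^{29} mod 59 = -1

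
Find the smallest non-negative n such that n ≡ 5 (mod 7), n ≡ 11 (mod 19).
68

Using the Chinese Remainder Theorem:
M = product of moduli = 133
For equation 1: M_1 = 19, 19 ≡ 5 (mod 7), inverse of 19 mod 7 is 3 (check: 5 × 3 = 15 ≡ 1 (mod 7))
For equation 2: M_2 = 7, 7 ≡ 7 (mod 19), inverse of 7 mod 19 is 11 (check: 7 × 11 = 77 ≡ 1 (mod 19))
Combine: n ≡ Σ r_i×M_i×(M_i⁻¹ mod m_i) = 5×19×3 + 11×7×11 = 285 + 847 = 1132
1132 mod 133 = 68
n ≡ 68 (mod 133)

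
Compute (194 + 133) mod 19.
4

(194 + 133) = 327
327 mod 19 = 4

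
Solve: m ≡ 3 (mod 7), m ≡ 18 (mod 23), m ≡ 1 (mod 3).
M = 7 × 23 × 3 = 483. M₁ = 69, y₁ ≡ 6 (mod 7). M₂ = 21, y₂ ≡ 11 (mod 23). M₃ = 161, y₃ ≡ 2 (mod 3). m = 3×69×6 + 18×21×11 + 1×161×2 ≡ 409 (mod 483)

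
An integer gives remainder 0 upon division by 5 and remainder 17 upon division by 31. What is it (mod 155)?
M = 5 × 31 = 155. M₁ = 31, y₁ ≡ 1 (mod 5). M₂ = 5, y₂ ≡ 25 (mod 31). z = 0×31×1 + 17×5×25 ≡ 110 (mod 155). The smallest positive such number is 110.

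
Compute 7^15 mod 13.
Using Fermat: 7^{12} ≡ 1 (mod 13). 15 ≡ 3 (mod 12). So 7^{15} ≡ 7^{3} ≡ 5 (mod 13)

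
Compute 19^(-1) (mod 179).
19^(-1) ≡ 66 (mod 179). Verification: 19 × 66 = 1254 ≡ 1 (mod 179)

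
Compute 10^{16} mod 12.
4

Using successive squaring:
Binary expansion of 16: 10000
Powers of 10 mod 12 (each is the square of the previous):
  10^1 ≡ 10 (mod 12)
  10^2 ≡ 10² = 100 ≡ 4 (mod 12)
  10^4 ≡ 4² = 16 ≡ 4 (mod 12)
  10^8 ≡ 4² = 16 ≡ 4 (mod 12)
  10^16 ≡ 4² = 16 ≡ 4 (mod 12)
16 is a power of 2, so 10^16 is the last square: ≡ 4 (mod 12)
Result: 10^16 ≡ 4 (mod 12)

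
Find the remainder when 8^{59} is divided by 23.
By Fermat: 8^{22} ≡ 1 (mod 23). 59 = 2×22 + 15. So 8^{59} ≡ 8^{15} ≡ 2 (mod 23)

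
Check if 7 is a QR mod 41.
By Euler's criterion: 7^{20} ≡ 40 (mod 41). Since this equals -1 (≡ 40), 7 is not a QR.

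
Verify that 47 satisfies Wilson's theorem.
(46)! mod 47 = 46. Since this equals -1 (mod 47), Wilson confirms 47 is prime.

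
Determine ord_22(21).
Powers of 21 mod 22: 21^1≡21, 21^2≡1. Order = 2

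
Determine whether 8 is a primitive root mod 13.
p - 1 = 12 has prime divisors 2, 3. Check 8^(12/q) mod 13 for each: 8^(12/2) = 8^6 ≡ 12, 8^(12/3) = 8^4 ≡ 1 (mod 13). Since 8^4 ≡ 1 (mod 13), the order of 8 divides 4 (in fact the order is 4) ≠ 12, so it is not a primitive root.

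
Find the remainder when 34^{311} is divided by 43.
By Fermat: 34^{42} ≡ 1 (mod 43). 311 = 7×42 + 17. So 34^{311} ≡ 34^{17} ≡ 12 (mod 43)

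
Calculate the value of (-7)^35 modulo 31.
Using Fermat: (-7)^{30} ≡ 1 (mod 31). 35 ≡ 5 (mod 30). So (-7)^{35} ≡ (-7)^{5} ≡ 26 (mod 31)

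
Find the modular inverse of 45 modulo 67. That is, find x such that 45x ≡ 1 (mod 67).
3

Using Extended Euclidean Algorithm:
gcd(45, 67) = 1
Bezout coefficients: 45 × 3 + 67 × -2 = 1
So 45 × 3 ≡ 1 (mod 67)
The inverse is 3 mod 67 = 3
Verification: 45 × 3 = 135 = 2 × 67 + 1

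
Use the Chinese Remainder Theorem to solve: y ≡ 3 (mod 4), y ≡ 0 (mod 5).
M = 4 × 5 = 20. M₁ = 5, y₁ ≡ 1 (mod 4). M₂ = 4, y₂ ≡ 4 (mod 5). y = 3×5×1 + 0×4×4 ≡ 15 (mod 20)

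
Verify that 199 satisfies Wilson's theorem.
(198)! mod 199 = 198. Since this equals -1 (mod 199), Wilson confirms 199 is prime.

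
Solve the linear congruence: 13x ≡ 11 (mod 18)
5

Since gcd(13, 18) = 1 divides 11, a solution exists.
Multiply both sides by the inverse of 13 mod 18:
  13^(-1) mod 18 = 7
  x ≡ 7 × 11 ≡ 77 ≡ 5 (mod 18)
Verification: 13 × 5 = 65 = 3 × 18 + 11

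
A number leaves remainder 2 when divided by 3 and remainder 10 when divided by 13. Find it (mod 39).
M = 3 × 13 = 39. M₁ = 13, y₁ ≡ 1 (mod 3). M₂ = 3, y₂ ≡ 9 (mod 13). x = 2×13×1 + 10×3×9 ≡ 23 (mod 39)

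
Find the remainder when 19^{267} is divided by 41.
By Fermat: 19^{40} ≡ 1 (mod 41). 267 = 6×40 + 27. So 19^{267} ≡ 19^{27} ≡ 11 (mod 41)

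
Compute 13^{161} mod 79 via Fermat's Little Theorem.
72

By Fermat's Little Theorem, a^(p-1) ≡ 1 (mod p) for prime p and gcd(a, p) = 1
Here p = 79, so 13^78 ≡ 1 (mod 79)
We can reduce the exponent: 161 mod 78 = 5
So 13^161 ≡ 13^5 (mod 79)
Computing: 13^5 mod 79 = 72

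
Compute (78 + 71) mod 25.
24

(78 + 71) = 149
149 mod 25 = 24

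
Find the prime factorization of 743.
743

Divide by primes starting from smallest:
743 ÷ 743 = 1

743 = 743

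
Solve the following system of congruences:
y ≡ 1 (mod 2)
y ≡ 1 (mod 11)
1

Using the Chinese Remainder Theorem:
M = product of moduli = 22
For equation 1: M_1 = 11, 11 ≡ 1 (mod 2), inverse of 11 mod 2 is 1 (check: 1 × 1 = 1 ≡ 1 (mod 2))
For equation 2: M_2 = 2, 2 ≡ 2 (mod 11), inverse of 2 mod 11 is 6 (check: 2 × 6 = 12 ≡ 1 (mod 11))
Combine: y ≡ Σ r_i×M_i×(M_i⁻¹ mod m_i) = 1×11×1 + 1×2×6 = 11 + 12 = 23
23 mod 22 = 1
y ≡ 1 (mod 22)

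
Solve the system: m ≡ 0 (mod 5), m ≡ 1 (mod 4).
M = 5 × 4 = 20. M₁ = 4, y₁ ≡ 4 (mod 5). M₂ = 5, y₂ ≡ 1 (mod 4). m = 0×4×4 + 1×5×1 ≡ 5 (mod 20)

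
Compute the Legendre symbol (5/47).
(5/47) = 5^{23} mod 47 = -1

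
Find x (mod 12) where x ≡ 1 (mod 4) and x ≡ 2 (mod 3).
M = 4 × 3 = 12. M₁ = 3, y₁ ≡ 3 (mod 4). M₂ = 4, y₂ ≡ 1 (mod 3). x = 1×3×3 + 2×4×1 ≡ 5 (mod 12)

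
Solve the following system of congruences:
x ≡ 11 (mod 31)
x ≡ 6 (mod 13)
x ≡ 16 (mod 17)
1189

Using the Chinese Remainder Theorem:
M = product of moduli = 6851
For equation 1: M_1 = 221, 221 ≡ 4 (mod 31), inverse of 221 mod 31 is 8 (check: 4 × 8 = 32 ≡ 1 (mod 31))
For equation 2: M_2 = 527, 527 ≡ 7 (mod 13), inverse of 527 mod 13 is 2 (check: 7 × 2 = 14 ≡ 1 (mod 13))
For equation 3: M_3 = 403, 403 ≡ 12 (mod 17), inverse of 403 mod 17 is 10 (check: 12 × 10 = 120 ≡ 1 (mod 17))
Combine: x ≡ Σ r_i×M_i×(M_i⁻¹ mod m_i) = 11×221×8 + 6×527×2 + 16×403×10 = 19448 + 6324 + 64480 = 90252
90252 mod 6851 = 1189
x ≡ 1189 (mod 6851)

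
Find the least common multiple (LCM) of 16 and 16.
16

First find GCD(16, 16) using the Euclidean algorithm:
16 = 1 × 16 + 0
GCD(16, 16) = 16

LCM formula: LCM(a, b) = (a × b) / GCD(a, b)
LCM(16, 16) = (16 × 16) / 16
LCM(16, 16) = 256 / 16
LCM(16, 16) = 16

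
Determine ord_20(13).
Powers of 13 mod 20: 13^1≡13, 13^2≡9, 13^3≡17, 13^4≡1. Order = 4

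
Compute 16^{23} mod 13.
9

Using successive squaring:
Binary expansion of 23: 10111
Powers of 16 mod 13 (each is the square of the previous):
  16^1 ≡ 3 (mod 13)
  16^2 ≡ 3² = 9 ≡ 9 (mod 13)
  16^4 ≡ 9² = 81 ≡ 3 (mod 13)
  16^8 ≡ 3² = 9 ≡ 9 (mod 13)
  16^16 ≡ 9² = 81 ≡ 3 (mod 13)
23 = 16 + 4 + 2 + 1, so 16^23 = 16^16 × 16^4 × 16^2 × 16^1 ≡ 3 × 3 × 9 × 3 (mod 13)
Multiplying step by step:
  3 × 3 = 9 ≡ 9 (mod 13)
  9 × 9 = 81 ≡ 3 (mod 13)
  3 × 3 = 9 ≡ 9 (mod 13)
Result: 16^23 ≡ 9 (mod 13)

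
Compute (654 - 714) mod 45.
30

(654 - 714) = -60
-60 mod 45 = 30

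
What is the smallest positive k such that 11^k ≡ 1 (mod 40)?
Powers of 11 mod 40: 11^1≡11, 11^2≡1. Order = 2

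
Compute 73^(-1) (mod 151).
73^(-1) ≡ 60 (mod 151). Verification: 73 × 60 = 4380 ≡ 1 (mod 151)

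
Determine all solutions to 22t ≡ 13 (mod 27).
19

Since gcd(22, 27) = 1 divides 13, a solution exists.
Multiply both sides by the inverse of 22 mod 27:
  22^(-1) mod 27 = 16
  x ≡ 16 × 13 ≡ 208 ≡ 19 (mod 27)
Verification: 22 × 19 = 418 = 15 × 27 + 13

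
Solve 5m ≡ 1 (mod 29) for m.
5^(-1) ≡ 6 (mod 29). Verification: 5 × 6 = 30 ≡ 1 (mod 29)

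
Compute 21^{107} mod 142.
127

Using successive squaring:
Binary expansion of 107: 1101011
Powers of 21 mod 142 (each is the square of the previous):
  21^1 ≡ 21 (mod 142)
  21^2 ≡ 21² = 441 ≡ 15 (mod 142)
  21^4 ≡ 15² = 225 ≡ 83 (mod 142)
  21^8 ≡ 83² = 6889 ≡ 73 (mod 142)
  21^16 ≡ 73² = 5329 ≡ 75 (mod 142)
  21^32 ≡ 75² = 5625 ≡ 87 (mod 142)
  21^64 ≡ 87² = 7569 ≡ 43 (mod 142)
107 = 64 + 32 + 8 + 2 + 1, so 21^107 = 21^64 × 21^32 × 21^8 × 21^2 × 21^1 ≡ 43 × 87 × 73 × 15 × 21 (mod 142)
Multiplying step by step:
  43 × 87 = 3741 ≡ 49 (mod 142)
  49 × 73 = 3577 ≡ 27 (mod 142)
  27 × 15 = 405 ≡ 121 (mod 142)
  121 × 21 = 2541 ≡ 127 (mod 142)
Result: 21^107 ≡ 127 (mod 142)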